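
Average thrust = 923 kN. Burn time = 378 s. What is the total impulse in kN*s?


It = 923 * 378 = 348894 kN*s

348894 kN*s


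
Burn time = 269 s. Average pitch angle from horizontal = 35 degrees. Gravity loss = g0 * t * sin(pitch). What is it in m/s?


GL = 9.81 * 269 * sin(35 deg) = 1514 m/s

1514 m/s


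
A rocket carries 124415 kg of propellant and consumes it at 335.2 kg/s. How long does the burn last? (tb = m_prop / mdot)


tb = 124415 / 335.2 = 371.2 s

371.2 s


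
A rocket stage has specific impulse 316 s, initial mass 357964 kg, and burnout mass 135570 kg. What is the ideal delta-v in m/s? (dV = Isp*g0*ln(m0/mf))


Ve = 316 * 9.81 = 3099.96 m/s
dV = 3099.96 * ln(357964/135570) = 3010 m/s

3010 m/s


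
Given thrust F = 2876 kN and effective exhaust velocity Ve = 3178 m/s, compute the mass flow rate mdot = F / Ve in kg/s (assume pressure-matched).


mdot = F / Ve = 2876000 / 3178 = 905.0 kg/s

905.0 kg/s


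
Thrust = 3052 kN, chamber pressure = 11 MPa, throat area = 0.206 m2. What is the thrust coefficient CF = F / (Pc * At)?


CF = 3052000 / (11e6 * 0.206) = 1.35

1.35


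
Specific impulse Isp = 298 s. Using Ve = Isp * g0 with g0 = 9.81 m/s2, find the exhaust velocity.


Ve = Isp * g0 = 298 * 9.81 = 2923.4 m/s

2923.4 m/s


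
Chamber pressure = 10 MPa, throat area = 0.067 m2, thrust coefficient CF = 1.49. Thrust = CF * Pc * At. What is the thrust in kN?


F = 1.49 * 10e6 * 0.067 = 998300.0 N = 998.3 kN

998.3 kN


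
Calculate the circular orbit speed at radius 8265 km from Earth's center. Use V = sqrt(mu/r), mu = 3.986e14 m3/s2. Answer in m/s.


V = sqrt(3.986e14 / 8265000) = 6945 m/s

6945 m/s


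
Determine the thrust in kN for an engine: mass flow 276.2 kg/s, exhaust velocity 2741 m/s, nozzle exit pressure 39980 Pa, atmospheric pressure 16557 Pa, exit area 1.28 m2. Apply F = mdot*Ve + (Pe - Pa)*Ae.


F = 276.2 * 2741 + (39980 - 16557) * 1.28 = 787046.0 N = 787.0 kN

787.0 kN


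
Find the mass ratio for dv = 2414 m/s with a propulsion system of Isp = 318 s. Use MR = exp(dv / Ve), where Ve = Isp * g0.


Ve = 318 * 9.81 = 3119.58 m/s
MR = exp(2414 / 3119.58) = 2.168

2.168


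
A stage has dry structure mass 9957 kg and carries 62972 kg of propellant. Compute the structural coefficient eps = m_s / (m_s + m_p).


eps = 9957 / (9957 + 62972) = 0.1365

0.1365


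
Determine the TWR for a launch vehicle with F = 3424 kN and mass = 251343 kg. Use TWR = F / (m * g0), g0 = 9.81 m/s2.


TWR = 3424000 / (251343 * 9.81) = 1.39

1.39


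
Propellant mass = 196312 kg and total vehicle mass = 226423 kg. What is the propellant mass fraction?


PMF = 196312 / 226423 = 0.867

0.867


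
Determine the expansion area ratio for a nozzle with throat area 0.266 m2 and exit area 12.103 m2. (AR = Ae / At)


AR = 12.103 / 0.266 = 45.5

45.5


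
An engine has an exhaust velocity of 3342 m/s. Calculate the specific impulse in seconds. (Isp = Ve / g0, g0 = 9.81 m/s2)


Isp = Ve / g0 = 3342 / 9.81 = 340.7 s

340.7 s


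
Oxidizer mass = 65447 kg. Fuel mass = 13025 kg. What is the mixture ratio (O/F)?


MR = 65447 / 13025 = 5.02

5.02


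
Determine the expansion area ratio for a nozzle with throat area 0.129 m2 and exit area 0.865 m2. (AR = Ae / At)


AR = 0.865 / 0.129 = 6.7

6.7


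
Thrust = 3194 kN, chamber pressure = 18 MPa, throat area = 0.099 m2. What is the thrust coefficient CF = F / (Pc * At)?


CF = 3194000 / (18e6 * 0.099) = 1.79

1.79


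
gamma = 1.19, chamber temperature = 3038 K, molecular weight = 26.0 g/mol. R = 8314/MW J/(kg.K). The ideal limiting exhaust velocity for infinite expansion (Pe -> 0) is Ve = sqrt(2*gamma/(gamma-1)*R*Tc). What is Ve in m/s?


R = 8314 / 26.0 = 319.77 J/(kg.K)
Ve = sqrt(2 * 1.19 / (1.19 - 1) * 319.77 * 3038) = 3488 m/s

3488 m/s


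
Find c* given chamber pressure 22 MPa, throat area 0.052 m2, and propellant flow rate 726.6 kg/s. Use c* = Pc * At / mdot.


c* = 22e6 * 0.052 / 726.6 = 1574 m/s

1574 m/s


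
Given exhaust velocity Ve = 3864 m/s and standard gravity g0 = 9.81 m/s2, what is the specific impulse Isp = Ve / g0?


Isp = Ve / g0 = 3864 / 9.81 = 393.9 s

393.9 s


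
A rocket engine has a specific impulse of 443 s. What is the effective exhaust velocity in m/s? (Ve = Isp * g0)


Ve = Isp * g0 = 443 * 9.81 = 4345.8 m/s

4345.8 m/s


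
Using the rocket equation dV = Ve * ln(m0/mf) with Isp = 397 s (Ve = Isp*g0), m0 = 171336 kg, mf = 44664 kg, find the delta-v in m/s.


Ve = 397 * 9.81 = 3894.57 m/s
dV = 3894.57 * ln(171336/44664) = 5236 m/s

5236 m/s


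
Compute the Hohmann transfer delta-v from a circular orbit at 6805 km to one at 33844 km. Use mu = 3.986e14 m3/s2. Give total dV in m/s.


V1 = sqrt(mu/r1) = 7653.4 m/s
dV1 = V1*(sqrt(2*r2/(r1+r2)) - 1) = 2222.7 m/s
V2 = sqrt(mu/r2) = 3431.85 m/s
dV2 = V2*(1 - sqrt(2*r1/(r1+r2))) = 1446.06 m/s
Total dV = 3669 m/s

3669 m/s


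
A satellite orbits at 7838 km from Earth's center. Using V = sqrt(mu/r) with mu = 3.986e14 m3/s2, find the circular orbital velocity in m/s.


V = sqrt(3.986e14 / 7838000) = 7131 m/s

7131 m/s


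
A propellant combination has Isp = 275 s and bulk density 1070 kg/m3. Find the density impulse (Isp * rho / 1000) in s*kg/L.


rho*Isp = 275 * 1070 / 1000 = 294 s*kg/L

294 s*kg/L


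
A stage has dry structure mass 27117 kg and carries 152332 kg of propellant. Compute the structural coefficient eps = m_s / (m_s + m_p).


eps = 27117 / (27117 + 152332) = 0.1511

0.1511


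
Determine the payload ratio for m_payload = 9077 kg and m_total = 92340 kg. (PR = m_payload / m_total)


PR = 9077 / 92340 = 0.0983

0.0983


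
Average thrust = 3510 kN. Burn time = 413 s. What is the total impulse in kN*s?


It = 3510 * 413 = 1449630 kN*s

1449630 kN*s


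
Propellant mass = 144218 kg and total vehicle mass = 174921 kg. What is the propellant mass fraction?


PMF = 144218 / 174921 = 0.824

0.824


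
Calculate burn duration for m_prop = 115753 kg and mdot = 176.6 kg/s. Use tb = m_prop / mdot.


tb = 115753 / 176.6 = 655.5 s

655.5 s


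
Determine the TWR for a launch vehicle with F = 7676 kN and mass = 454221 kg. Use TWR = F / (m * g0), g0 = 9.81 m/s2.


TWR = 7676000 / (454221 * 9.81) = 1.72

1.72


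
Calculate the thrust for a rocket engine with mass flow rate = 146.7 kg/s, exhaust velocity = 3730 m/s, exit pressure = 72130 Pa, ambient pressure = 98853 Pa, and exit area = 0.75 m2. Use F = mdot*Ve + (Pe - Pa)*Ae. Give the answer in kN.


F = 146.7 * 3730 + (72130 - 98853) * 0.75 = 527149.0 N = 527.1 kN

527.1 kN


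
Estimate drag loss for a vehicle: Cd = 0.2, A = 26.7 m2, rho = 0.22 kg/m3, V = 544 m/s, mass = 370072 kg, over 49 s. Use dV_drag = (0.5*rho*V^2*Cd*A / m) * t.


D = 0.5 * 0.22 * 544^2 * 0.2 * 26.7 = 173832.81 N
a = 173832.81 / 370072 = 0.4697 m/s2
dV = 0.4697 * 49 = 23.0 m/s

23.0 m/s


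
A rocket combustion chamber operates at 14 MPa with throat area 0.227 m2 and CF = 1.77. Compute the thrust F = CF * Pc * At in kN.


F = 1.77 * 14e6 * 0.227 = 5.6251e+06 N = 5625.1 kN

5625.1 kN


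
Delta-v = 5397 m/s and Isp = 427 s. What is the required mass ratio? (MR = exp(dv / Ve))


Ve = 427 * 9.81 = 4188.87 m/s
MR = exp(5397 / 4188.87) = 3.627

3.627


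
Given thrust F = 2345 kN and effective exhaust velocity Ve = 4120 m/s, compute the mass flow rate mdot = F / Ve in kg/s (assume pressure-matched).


mdot = F / Ve = 2345000 / 4120 = 569.2 kg/s

569.2 kg/s


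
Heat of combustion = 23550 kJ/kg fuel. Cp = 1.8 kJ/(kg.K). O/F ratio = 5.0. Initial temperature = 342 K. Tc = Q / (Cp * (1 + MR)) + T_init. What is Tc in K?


Tc = 23550 / (1.8 * (1 + 5.0)) + 342 = 2523 K

2523 K


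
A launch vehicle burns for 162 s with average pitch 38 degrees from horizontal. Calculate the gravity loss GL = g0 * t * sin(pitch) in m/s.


GL = 9.81 * 162 * sin(38 deg) = 978 m/s

978 m/s


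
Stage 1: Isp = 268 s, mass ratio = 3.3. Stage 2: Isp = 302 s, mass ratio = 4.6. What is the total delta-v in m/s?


dV1 = 268 * 9.81 * ln(3.3) = 3138.9 m/s
dV2 = 302 * 9.81 * ln(4.6) = 4521.1 m/s
Total dV = 3138.9 + 4521.1 = 7660.0 m/s ~ 7660 m/s

7660 m/s


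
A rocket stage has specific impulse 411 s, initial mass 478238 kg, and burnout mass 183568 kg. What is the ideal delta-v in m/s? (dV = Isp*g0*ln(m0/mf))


Ve = 411 * 9.81 = 4031.91 m/s
dV = 4031.91 * ln(478238/183568) = 3861 m/s

3861 m/s


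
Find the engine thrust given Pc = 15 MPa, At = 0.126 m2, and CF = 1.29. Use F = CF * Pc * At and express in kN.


F = 1.29 * 15e6 * 0.126 = 2.4381e+06 N = 2438.1 kN

2438.1 kN


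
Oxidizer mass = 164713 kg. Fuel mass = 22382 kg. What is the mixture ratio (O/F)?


MR = 164713 / 22382 = 7.36

7.36


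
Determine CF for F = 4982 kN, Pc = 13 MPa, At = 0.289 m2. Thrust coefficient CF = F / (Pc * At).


CF = 4982000 / (13e6 * 0.289) = 1.33

1.33


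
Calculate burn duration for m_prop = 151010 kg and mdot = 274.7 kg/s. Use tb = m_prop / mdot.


tb = 151010 / 274.7 = 549.7 s

549.7 s


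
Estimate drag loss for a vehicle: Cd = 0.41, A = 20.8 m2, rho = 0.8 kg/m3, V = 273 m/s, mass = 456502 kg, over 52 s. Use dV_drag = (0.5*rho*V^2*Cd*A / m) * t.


D = 0.5 * 0.8 * 273^2 * 0.41 * 20.8 = 254233.32 N
a = 254233.32 / 456502 = 0.5569 m/s2
dV = 0.5569 * 52 = 29.0 m/s

29.0 m/s


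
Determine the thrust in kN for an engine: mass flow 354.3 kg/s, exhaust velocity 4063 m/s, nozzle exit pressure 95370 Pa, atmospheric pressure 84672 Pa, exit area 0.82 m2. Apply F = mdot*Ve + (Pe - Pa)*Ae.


F = 354.3 * 4063 + (95370 - 84672) * 0.82 = 1.4483e+06 N = 1448.3 kN

1448.3 kN


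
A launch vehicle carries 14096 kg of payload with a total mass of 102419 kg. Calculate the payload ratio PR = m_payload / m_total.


PR = 14096 / 102419 = 0.1376

0.1376


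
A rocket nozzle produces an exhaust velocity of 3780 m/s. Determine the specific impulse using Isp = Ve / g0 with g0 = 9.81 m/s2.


Isp = Ve / g0 = 3780 / 9.81 = 385.3 s

385.3 s


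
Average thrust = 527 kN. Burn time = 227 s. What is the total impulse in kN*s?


It = 527 * 227 = 119629 kN*s

119629 kN*s


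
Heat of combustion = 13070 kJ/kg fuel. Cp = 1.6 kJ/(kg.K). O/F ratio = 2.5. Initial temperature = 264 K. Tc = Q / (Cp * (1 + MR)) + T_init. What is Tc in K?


Tc = 13070 / (1.6 * (1 + 2.5)) + 264 = 2598 K

2598 K


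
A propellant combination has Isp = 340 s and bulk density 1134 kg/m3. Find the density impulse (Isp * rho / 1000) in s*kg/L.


rho*Isp = 340 * 1134 / 1000 = 386 s*kg/L

386 s*kg/L


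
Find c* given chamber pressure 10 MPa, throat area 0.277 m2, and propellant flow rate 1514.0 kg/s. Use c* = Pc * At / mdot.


c* = 10e6 * 0.277 / 1514.0 = 1830 m/s

1830 m/s


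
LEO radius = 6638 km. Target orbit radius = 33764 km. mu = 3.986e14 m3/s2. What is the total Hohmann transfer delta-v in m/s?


V1 = sqrt(mu/r1) = 7749.08 m/s
dV1 = V1*(sqrt(2*r2/(r1+r2)) - 1) = 2269.14 m/s
V2 = sqrt(mu/r2) = 3435.91 m/s
dV2 = V2*(1 - sqrt(2*r1/(r1+r2))) = 1466.33 m/s
Total dV = 3735 m/s

3735 m/s


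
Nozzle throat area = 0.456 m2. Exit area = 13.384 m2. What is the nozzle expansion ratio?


AR = 13.384 / 0.456 = 29.4

29.4


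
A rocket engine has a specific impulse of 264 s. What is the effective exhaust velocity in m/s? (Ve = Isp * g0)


Ve = Isp * g0 = 264 * 9.81 = 2589.8 m/s

2589.8 m/s


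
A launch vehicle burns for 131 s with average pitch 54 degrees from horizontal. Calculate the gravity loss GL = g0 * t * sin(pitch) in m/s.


GL = 9.81 * 131 * sin(54 deg) = 1040 m/s

1040 m/s


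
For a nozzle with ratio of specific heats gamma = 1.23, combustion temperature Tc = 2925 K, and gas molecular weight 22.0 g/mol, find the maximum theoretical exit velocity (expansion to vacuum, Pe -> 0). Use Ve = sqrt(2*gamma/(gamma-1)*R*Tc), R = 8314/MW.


R = 8314 / 22.0 = 377.91 J/(kg.K)
Ve = sqrt(2 * 1.23 / (1.23 - 1) * 377.91 * 2925) = 3438 m/s

3438 m/s


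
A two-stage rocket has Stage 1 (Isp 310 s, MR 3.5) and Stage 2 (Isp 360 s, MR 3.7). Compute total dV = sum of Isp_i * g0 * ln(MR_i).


dV1 = 310 * 9.81 * ln(3.5) = 3809.8 m/s
dV2 = 360 * 9.81 * ln(3.7) = 4620.5 m/s
Total dV = 3809.8 + 4620.5 = 8430.3 m/s ~ 8430 m/s

8430 m/s


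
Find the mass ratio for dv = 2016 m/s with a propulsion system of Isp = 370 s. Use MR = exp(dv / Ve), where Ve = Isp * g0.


Ve = 370 * 9.81 = 3629.7 m/s
MR = exp(2016 / 3629.7) = 1.743

1.743


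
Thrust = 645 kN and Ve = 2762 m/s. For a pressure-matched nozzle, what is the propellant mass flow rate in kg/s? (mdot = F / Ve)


mdot = F / Ve = 645000 / 2762 = 233.5 kg/s

233.5 kg/s


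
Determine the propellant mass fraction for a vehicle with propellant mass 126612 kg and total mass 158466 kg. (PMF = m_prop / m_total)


PMF = 126612 / 158466 = 0.799

0.799


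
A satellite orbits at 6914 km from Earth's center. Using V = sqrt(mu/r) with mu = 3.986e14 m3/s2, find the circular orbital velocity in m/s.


V = sqrt(3.986e14 / 6914000) = 7593 m/s

7593 m/s


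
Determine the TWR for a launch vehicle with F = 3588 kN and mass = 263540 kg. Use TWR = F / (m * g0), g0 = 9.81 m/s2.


TWR = 3588000 / (263540 * 9.81) = 1.39

1.39


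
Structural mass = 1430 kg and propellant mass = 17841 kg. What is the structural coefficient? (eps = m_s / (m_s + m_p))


eps = 1430 / (1430 + 17841) = 0.0742

0.0742


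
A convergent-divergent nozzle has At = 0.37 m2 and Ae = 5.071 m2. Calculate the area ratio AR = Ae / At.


AR = 5.071 / 0.37 = 13.7

13.7


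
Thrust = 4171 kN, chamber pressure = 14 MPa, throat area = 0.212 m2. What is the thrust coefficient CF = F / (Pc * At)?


CF = 4171000 / (14e6 * 0.212) = 1.41

1.41


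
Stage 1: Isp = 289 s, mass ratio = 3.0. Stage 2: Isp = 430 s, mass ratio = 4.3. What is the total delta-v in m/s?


dV1 = 289 * 9.81 * ln(3.0) = 3114.7 m/s
dV2 = 430 * 9.81 * ln(4.3) = 6152.9 m/s
Total dV = 3114.7 + 6152.9 = 9267.6 m/s ~ 9268 m/s

9268 m/s


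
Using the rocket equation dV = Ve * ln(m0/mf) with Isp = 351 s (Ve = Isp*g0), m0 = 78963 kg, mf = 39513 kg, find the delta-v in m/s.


Ve = 351 * 9.81 = 3443.31 m/s
dV = 3443.31 * ln(78963/39513) = 2384 m/s

2384 m/s


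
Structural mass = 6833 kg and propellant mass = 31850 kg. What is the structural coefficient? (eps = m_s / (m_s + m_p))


eps = 6833 / (6833 + 31850) = 0.1766

0.1766


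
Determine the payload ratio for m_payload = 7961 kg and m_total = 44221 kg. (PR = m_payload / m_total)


PR = 7961 / 44221 = 0.18

0.18


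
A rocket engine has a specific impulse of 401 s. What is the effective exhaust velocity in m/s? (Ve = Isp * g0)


Ve = Isp * g0 = 401 * 9.81 = 3933.8 m/s

3933.8 m/s


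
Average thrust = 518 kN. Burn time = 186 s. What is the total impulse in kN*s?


It = 518 * 186 = 96348 kN*s

96348 kN*s


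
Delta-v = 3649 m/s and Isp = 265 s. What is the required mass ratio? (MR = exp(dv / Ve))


Ve = 265 * 9.81 = 2599.65 m/s
MR = exp(3649 / 2599.65) = 4.07

4.07


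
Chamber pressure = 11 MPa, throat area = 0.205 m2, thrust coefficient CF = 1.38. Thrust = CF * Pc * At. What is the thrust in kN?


F = 1.38 * 11e6 * 0.205 = 3.1119e+06 N = 3111.9 kN

3111.9 kN


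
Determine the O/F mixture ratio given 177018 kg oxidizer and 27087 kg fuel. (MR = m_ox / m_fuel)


MR = 177018 / 27087 = 6.54

6.54


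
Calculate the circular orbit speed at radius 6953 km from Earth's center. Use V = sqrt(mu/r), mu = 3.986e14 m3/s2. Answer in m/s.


V = sqrt(3.986e14 / 6953000) = 7572 m/s

7572 m/s


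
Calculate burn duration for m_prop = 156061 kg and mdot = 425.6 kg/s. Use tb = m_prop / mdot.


tb = 156061 / 425.6 = 366.7 s

366.7 s


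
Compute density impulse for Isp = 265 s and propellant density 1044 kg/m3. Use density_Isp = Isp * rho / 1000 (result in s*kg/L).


rho*Isp = 265 * 1044 / 1000 = 277 s*kg/L

277 s*kg/L


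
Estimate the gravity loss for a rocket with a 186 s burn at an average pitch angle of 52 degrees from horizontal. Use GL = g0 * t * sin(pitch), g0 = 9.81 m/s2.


GL = 9.81 * 186 * sin(52 deg) = 1438 m/s

1438 m/s


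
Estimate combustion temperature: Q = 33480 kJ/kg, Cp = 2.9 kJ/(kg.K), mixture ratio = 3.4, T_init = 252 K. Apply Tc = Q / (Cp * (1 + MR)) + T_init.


Tc = 33480 / (2.9 * (1 + 3.4)) + 252 = 2876 K

2876 K


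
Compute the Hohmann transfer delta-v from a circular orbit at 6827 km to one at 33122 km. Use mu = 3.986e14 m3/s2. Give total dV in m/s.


V1 = sqrt(mu/r1) = 7641.06 m/s
dV1 = V1*(sqrt(2*r2/(r1+r2)) - 1) = 2198.46 m/s
V2 = sqrt(mu/r2) = 3469.05 m/s
dV2 = V2*(1 - sqrt(2*r1/(r1+r2))) = 1440.96 m/s
Total dV = 3639 m/s

3639 m/s


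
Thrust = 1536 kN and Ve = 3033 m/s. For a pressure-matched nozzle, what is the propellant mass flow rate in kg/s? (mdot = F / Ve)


mdot = F / Ve = 1536000 / 3033 = 506.4 kg/s

506.4 kg/s


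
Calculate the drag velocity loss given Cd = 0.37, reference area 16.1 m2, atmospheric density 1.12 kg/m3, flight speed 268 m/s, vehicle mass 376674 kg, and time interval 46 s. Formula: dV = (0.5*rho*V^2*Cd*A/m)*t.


D = 0.5 * 1.12 * 268^2 * 0.37 * 16.1 = 239599.12 N
a = 239599.12 / 376674 = 0.6361 m/s2
dV = 0.6361 * 46 = 29.3 m/s

29.3 m/s


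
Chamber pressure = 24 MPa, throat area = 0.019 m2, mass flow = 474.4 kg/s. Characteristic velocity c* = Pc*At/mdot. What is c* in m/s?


c* = 24e6 * 0.019 / 474.4 = 961 m/s

961 m/s


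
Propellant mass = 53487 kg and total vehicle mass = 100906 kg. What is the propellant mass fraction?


PMF = 53487 / 100906 = 0.53

0.53


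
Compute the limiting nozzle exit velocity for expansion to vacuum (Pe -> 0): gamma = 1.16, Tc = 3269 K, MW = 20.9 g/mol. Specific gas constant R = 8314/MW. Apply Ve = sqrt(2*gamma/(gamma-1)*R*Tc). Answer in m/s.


R = 8314 / 20.9 = 397.8 J/(kg.K)
Ve = sqrt(2 * 1.16 / (1.16 - 1) * 397.8 * 3269) = 4342 m/s

4342 m/s


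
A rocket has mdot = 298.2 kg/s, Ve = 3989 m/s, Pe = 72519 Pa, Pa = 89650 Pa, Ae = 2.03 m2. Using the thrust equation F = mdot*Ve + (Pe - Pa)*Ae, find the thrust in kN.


F = 298.2 * 3989 + (72519 - 89650) * 2.03 = 1.1547e+06 N = 1154.7 kN

1154.7 kN


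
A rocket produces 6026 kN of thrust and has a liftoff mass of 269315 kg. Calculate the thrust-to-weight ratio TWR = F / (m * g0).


TWR = 6026000 / (269315 * 9.81) = 2.28

2.28


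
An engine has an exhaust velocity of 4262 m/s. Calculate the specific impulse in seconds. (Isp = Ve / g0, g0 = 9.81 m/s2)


Isp = Ve / g0 = 4262 / 9.81 = 434.5 s

434.5 s


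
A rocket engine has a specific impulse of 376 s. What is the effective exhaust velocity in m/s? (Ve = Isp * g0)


Ve = Isp * g0 = 376 * 9.81 = 3688.6 m/s

3688.6 m/s


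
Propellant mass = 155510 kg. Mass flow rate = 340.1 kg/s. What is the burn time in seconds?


tb = 155510 / 340.1 = 457.2 s

457.2 s


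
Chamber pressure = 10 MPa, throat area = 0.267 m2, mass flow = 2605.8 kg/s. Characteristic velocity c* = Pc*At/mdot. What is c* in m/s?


c* = 10e6 * 0.267 / 2605.8 = 1025 m/s

1025 m/s


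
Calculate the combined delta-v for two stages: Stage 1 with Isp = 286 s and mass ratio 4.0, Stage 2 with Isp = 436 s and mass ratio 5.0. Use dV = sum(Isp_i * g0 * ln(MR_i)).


dV1 = 286 * 9.81 * ln(4.0) = 3889.5 m/s
dV2 = 436 * 9.81 * ln(5.0) = 6883.8 m/s
Total dV = 3889.5 + 6883.8 = 10773.3 m/s ~ 10773 m/s

10773 m/s


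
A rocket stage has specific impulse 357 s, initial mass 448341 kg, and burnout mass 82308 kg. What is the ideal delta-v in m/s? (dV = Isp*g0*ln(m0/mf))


Ve = 357 * 9.81 = 3502.17 m/s
dV = 3502.17 * ln(448341/82308) = 5936 m/s

5936 m/s


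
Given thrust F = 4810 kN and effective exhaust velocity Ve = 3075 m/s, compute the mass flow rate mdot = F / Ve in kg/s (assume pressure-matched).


mdot = F / Ve = 4810000 / 3075 = 1564.2 kg/s

1564.2 kg/s


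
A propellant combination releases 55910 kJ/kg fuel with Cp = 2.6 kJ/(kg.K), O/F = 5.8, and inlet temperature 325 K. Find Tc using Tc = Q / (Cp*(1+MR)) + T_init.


Tc = 55910 / (2.6 * (1 + 5.8)) + 325 = 3487 K

3487 K


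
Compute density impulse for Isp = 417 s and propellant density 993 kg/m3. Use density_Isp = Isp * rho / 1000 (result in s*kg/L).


rho*Isp = 417 * 993 / 1000 = 414 s*kg/L

414 s*kg/L


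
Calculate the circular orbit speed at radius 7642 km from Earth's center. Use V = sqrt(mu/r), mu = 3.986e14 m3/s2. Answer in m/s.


V = sqrt(3.986e14 / 7642000) = 7222 m/s

7222 m/s


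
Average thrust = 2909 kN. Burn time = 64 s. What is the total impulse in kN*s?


It = 2909 * 64 = 186176 kN*s

186176 kN*s


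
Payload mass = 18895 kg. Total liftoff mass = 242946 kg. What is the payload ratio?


PR = 18895 / 242946 = 0.0778

0.0778


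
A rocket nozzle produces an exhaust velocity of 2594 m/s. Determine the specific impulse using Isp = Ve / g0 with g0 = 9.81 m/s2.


Isp = Ve / g0 = 2594 / 9.81 = 264.4 s

264.4 s


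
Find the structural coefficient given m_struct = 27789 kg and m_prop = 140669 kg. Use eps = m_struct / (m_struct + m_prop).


eps = 27789 / (27789 + 140669) = 0.165

0.165


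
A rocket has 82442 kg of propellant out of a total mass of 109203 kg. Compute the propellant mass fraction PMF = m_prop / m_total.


PMF = 82442 / 109203 = 0.755

0.755


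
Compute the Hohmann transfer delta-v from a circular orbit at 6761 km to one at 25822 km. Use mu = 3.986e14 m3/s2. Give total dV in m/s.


V1 = sqrt(mu/r1) = 7678.27 m/s
dV1 = V1*(sqrt(2*r2/(r1+r2)) - 1) = 1988.42 m/s
V2 = sqrt(mu/r2) = 3928.92 m/s
dV2 = V2*(1 - sqrt(2*r1/(r1+r2))) = 1397.89 m/s
Total dV = 3386 m/s

3386 m/s


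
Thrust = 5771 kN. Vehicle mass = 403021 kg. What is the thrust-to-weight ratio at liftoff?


TWR = 5771000 / (403021 * 9.81) = 1.46

1.46


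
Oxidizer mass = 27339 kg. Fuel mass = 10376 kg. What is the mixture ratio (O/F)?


MR = 27339 / 10376 = 2.63

2.63


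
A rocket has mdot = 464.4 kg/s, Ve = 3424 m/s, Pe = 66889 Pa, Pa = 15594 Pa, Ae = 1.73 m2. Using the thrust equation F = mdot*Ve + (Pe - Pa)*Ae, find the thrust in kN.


F = 464.4 * 3424 + (66889 - 15594) * 1.73 = 1.6788e+06 N = 1678.8 kN

1678.8 kN


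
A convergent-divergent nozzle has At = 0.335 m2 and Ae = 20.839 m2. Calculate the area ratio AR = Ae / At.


AR = 20.839 / 0.335 = 62.2

62.2


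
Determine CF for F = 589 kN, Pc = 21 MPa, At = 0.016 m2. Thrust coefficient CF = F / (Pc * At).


CF = 589000 / (21e6 * 0.016) = 1.75

1.75


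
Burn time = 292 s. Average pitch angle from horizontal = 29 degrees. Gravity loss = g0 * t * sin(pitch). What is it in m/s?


GL = 9.81 * 292 * sin(29 deg) = 1389 m/s

1389 m/s


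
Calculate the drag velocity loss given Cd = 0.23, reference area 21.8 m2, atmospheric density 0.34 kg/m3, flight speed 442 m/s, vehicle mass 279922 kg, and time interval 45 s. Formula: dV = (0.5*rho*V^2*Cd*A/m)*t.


D = 0.5 * 0.34 * 442^2 * 0.23 * 21.8 = 166524.37 N
a = 166524.37 / 279922 = 0.5949 m/s2
dV = 0.5949 * 45 = 26.8 m/s

26.8 m/s


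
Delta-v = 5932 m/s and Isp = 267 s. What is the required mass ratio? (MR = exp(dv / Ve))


Ve = 267 * 9.81 = 2619.27 m/s
MR = exp(5932 / 2619.27) = 9.629

9.629


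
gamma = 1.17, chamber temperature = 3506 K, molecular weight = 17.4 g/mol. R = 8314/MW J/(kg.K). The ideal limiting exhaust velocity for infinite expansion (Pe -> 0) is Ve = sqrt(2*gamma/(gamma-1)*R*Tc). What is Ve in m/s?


R = 8314 / 17.4 = 477.82 J/(kg.K)
Ve = sqrt(2 * 1.17 / (1.17 - 1) * 477.82 * 3506) = 4802 m/s

4802 m/s


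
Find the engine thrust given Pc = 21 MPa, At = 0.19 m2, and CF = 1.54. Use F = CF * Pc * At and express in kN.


F = 1.54 * 21e6 * 0.19 = 6.1446e+06 N = 6144.6 kN

6144.6 kN


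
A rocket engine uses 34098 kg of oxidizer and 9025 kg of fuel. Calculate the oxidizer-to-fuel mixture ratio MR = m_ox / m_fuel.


MR = 34098 / 9025 = 3.78

3.78


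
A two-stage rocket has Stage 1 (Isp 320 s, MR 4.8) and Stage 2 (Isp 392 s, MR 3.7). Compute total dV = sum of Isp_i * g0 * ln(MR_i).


dV1 = 320 * 9.81 * ln(4.8) = 4924.2 m/s
dV2 = 392 * 9.81 * ln(3.7) = 5031.2 m/s
Total dV = 4924.2 + 5031.2 = 9955.4 m/s ~ 9955 m/s

9955 m/s


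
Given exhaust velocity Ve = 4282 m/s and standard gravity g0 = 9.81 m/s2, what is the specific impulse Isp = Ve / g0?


Isp = Ve / g0 = 4282 / 9.81 = 436.5 s

436.5 s


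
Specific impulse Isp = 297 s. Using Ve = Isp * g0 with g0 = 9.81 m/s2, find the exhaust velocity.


Ve = Isp * g0 = 297 * 9.81 = 2913.6 m/s

2913.6 m/s


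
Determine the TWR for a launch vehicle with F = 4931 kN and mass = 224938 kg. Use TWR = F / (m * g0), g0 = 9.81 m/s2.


TWR = 4931000 / (224938 * 9.81) = 2.23

2.23


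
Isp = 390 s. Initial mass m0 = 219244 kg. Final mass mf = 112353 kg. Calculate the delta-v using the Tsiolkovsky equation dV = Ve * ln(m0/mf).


Ve = 390 * 9.81 = 3825.9 m/s
dV = 3825.9 * ln(219244/112353) = 2558 m/s

2558 m/s


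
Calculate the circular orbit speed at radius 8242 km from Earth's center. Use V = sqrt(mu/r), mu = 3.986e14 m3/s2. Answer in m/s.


V = sqrt(3.986e14 / 8242000) = 6954 m/s

6954 m/s


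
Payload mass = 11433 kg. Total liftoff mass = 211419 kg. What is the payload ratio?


PR = 11433 / 211419 = 0.0541

0.0541


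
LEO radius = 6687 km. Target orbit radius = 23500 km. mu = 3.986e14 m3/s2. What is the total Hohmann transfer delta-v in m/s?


V1 = sqrt(mu/r1) = 7720.63 m/s
dV1 = V1*(sqrt(2*r2/(r1+r2)) - 1) = 1913.04 m/s
V2 = sqrt(mu/r2) = 4118.46 m/s
dV2 = V2*(1 - sqrt(2*r1/(r1+r2))) = 1377.17 m/s
Total dV = 3290 m/s

3290 m/s


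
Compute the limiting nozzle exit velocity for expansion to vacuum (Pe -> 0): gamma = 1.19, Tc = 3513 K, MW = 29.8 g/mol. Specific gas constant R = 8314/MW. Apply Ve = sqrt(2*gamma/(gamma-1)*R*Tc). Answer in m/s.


R = 8314 / 29.8 = 278.99 J/(kg.K)
Ve = sqrt(2 * 1.19 / (1.19 - 1) * 278.99 * 3513) = 3504 m/s

3504 m/s


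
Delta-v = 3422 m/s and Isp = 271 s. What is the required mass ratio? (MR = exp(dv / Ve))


Ve = 271 * 9.81 = 2658.51 m/s
MR = exp(3422 / 2658.51) = 3.623

3.623


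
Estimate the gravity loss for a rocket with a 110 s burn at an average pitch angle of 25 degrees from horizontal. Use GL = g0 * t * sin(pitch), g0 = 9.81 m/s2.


GL = 9.81 * 110 * sin(25 deg) = 456 m/s

456 m/s


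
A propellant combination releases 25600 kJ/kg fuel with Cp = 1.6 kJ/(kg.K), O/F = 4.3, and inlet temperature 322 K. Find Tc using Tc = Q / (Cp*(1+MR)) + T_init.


Tc = 25600 / (1.6 * (1 + 4.3)) + 322 = 3341 K

3341 K


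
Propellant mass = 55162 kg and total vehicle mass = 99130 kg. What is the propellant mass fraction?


PMF = 55162 / 99130 = 0.556

0.556


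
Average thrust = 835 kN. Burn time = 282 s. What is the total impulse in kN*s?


It = 835 * 282 = 235470 kN*s

235470 kN*s


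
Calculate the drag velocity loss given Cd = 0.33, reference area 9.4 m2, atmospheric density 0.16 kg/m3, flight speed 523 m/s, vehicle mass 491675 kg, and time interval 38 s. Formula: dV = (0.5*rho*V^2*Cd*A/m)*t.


D = 0.5 * 0.16 * 523^2 * 0.33 * 9.4 = 67878.96 N
a = 67878.96 / 491675 = 0.1381 m/s2
dV = 0.1381 * 38 = 5.2 m/s

5.2 m/s


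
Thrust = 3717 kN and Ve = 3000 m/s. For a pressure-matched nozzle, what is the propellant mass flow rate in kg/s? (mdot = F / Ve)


mdot = F / Ve = 3717000 / 3000 = 1239.0 kg/s

1239.0 kg/s


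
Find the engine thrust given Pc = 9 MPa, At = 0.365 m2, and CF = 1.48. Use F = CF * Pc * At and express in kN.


F = 1.48 * 9e6 * 0.365 = 4.8618e+06 N = 4861.8 kN

4861.8 kN


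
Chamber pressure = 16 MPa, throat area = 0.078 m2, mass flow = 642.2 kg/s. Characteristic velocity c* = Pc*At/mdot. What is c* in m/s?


c* = 16e6 * 0.078 / 642.2 = 1943 m/s

1943 m/s


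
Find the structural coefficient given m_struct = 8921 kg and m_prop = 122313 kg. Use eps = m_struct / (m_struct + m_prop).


eps = 8921 / (8921 + 122313) = 0.068

0.068


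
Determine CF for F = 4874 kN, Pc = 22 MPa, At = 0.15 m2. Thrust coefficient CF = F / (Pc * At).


CF = 4874000 / (22e6 * 0.15) = 1.48

1.48


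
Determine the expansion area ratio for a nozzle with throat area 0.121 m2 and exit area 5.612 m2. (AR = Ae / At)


AR = 5.612 / 0.121 = 46.4

46.4


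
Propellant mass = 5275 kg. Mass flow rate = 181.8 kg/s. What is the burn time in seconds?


tb = 5275 / 181.8 = 29.0 s

29.0 s


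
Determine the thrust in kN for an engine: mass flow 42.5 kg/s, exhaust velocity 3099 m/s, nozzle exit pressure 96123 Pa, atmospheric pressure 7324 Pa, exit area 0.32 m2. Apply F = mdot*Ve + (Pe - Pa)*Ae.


F = 42.5 * 3099 + (96123 - 7324) * 0.32 = 160123.0 N = 160.1 kN

160.1 kN


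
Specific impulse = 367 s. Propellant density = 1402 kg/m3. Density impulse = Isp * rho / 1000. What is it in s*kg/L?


rho*Isp = 367 * 1402 / 1000 = 515 s*kg/L

515 s*kg/L


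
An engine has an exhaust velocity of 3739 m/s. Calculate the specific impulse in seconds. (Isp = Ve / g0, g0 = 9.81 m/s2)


Isp = Ve / g0 = 3739 / 9.81 = 381.1 s

381.1 s


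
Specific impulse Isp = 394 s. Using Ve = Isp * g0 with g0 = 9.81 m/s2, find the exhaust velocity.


Ve = Isp * g0 = 394 * 9.81 = 3865.1 m/s

3865.1 m/s


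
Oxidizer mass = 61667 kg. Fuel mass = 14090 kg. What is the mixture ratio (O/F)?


MR = 61667 / 14090 = 4.38

4.38


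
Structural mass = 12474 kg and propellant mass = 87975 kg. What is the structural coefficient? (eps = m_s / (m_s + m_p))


eps = 12474 / (12474 + 87975) = 0.1242

0.1242


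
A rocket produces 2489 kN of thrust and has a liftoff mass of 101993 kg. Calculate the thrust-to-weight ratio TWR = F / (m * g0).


TWR = 2489000 / (101993 * 9.81) = 2.49

2.49


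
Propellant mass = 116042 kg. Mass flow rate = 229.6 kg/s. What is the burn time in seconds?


tb = 116042 / 229.6 = 505.4 s

505.4 s


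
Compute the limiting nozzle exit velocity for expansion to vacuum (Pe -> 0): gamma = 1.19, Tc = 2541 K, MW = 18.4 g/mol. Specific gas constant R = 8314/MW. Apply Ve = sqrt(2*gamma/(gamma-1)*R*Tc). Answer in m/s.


R = 8314 / 18.4 = 451.85 J/(kg.K)
Ve = sqrt(2 * 1.19 / (1.19 - 1) * 451.85 * 2541) = 3792 m/s

3792 m/s


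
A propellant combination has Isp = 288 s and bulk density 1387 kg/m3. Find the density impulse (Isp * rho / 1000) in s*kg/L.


rho*Isp = 288 * 1387 / 1000 = 399 s*kg/L

399 s*kg/L


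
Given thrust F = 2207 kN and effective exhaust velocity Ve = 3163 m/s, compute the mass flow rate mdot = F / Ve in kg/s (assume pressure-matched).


mdot = F / Ve = 2207000 / 3163 = 697.8 kg/s

697.8 kg/s


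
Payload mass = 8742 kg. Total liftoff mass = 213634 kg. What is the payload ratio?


PR = 8742 / 213634 = 0.0409

0.0409


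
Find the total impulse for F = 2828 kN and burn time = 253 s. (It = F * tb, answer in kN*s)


It = 2828 * 253 = 715484 kN*s

715484 kN*s


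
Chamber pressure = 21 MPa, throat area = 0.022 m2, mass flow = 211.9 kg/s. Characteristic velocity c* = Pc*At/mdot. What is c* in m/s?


c* = 21e6 * 0.022 / 211.9 = 2180 m/s

2180 m/s


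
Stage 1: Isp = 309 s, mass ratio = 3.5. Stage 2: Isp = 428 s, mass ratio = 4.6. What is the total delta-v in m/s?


dV1 = 309 * 9.81 * ln(3.5) = 3797.5 m/s
dV2 = 428 * 9.81 * ln(4.6) = 6407.4 m/s
Total dV = 3797.5 + 6407.4 = 10204.9 m/s ~ 10205 m/s

10205 m/s


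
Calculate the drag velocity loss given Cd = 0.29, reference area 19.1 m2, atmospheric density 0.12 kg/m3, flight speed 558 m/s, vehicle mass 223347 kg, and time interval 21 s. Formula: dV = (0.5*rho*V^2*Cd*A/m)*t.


D = 0.5 * 0.12 * 558^2 * 0.29 * 19.1 = 103478.71 N
a = 103478.71 / 223347 = 0.4633 m/s2
dV = 0.4633 * 21 = 9.7 m/s

9.7 m/s


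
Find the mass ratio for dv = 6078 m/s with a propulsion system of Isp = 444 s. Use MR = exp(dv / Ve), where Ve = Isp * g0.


Ve = 444 * 9.81 = 4355.64 m/s
MR = exp(6078 / 4355.64) = 4.037

4.037


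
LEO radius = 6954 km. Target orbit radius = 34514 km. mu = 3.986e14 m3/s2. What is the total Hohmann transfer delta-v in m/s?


V1 = sqrt(mu/r1) = 7570.97 m/s
dV1 = V1*(sqrt(2*r2/(r1+r2)) - 1) = 2197.07 m/s
V2 = sqrt(mu/r2) = 3398.37 m/s
dV2 = V2*(1 - sqrt(2*r1/(r1+r2))) = 1430.27 m/s
Total dV = 3627 m/s

3627 m/s


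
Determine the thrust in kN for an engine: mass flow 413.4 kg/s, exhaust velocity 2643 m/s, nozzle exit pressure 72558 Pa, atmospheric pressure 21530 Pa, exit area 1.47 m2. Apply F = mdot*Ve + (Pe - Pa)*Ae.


F = 413.4 * 2643 + (72558 - 21530) * 1.47 = 1.1676e+06 N = 1167.6 kN

1167.6 kN


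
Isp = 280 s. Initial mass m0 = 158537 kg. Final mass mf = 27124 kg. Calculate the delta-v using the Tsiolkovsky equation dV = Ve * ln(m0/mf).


Ve = 280 * 9.81 = 2746.8 m/s
dV = 2746.8 * ln(158537/27124) = 4850 m/s

4850 m/s


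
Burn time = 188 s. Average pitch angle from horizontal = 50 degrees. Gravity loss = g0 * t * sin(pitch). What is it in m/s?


GL = 9.81 * 188 * sin(50 deg) = 1413 m/s

1413 m/s


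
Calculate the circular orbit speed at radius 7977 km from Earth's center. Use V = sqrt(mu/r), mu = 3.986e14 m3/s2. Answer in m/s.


V = sqrt(3.986e14 / 7977000) = 7069 m/s

7069 m/s


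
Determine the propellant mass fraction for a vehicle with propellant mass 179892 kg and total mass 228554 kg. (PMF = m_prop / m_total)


PMF = 179892 / 228554 = 0.787

0.787


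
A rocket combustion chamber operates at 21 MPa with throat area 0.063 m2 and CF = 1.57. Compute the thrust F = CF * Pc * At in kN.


F = 1.57 * 21e6 * 0.063 = 2.0771e+06 N = 2077.1 kN

2077.1 kN


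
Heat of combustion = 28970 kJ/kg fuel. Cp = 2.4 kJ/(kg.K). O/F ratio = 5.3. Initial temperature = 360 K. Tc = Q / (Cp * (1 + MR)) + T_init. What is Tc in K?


Tc = 28970 / (2.4 * (1 + 5.3)) + 360 = 2276 K

2276 K


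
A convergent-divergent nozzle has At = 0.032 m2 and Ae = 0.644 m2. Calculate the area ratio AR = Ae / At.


AR = 0.644 / 0.032 = 20.1

20.1


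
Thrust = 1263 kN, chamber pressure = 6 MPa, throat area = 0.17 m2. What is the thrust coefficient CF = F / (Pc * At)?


CF = 1263000 / (6e6 * 0.17) = 1.24

1.24


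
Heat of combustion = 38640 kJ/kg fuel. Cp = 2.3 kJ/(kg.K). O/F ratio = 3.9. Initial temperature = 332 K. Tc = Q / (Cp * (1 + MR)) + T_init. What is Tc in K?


Tc = 38640 / (2.3 * (1 + 3.9)) + 332 = 3761 K

3761 K


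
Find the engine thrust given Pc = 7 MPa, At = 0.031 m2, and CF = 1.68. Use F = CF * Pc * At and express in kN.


F = 1.68 * 7e6 * 0.031 = 364560.0 N = 364.6 kN

364.6 kN


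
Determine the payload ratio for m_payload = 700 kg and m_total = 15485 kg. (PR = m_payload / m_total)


PR = 700 / 15485 = 0.0452

0.0452


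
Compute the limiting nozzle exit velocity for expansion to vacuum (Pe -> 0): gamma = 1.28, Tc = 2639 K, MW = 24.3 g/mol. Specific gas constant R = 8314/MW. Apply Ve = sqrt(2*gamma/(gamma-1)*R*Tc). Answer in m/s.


R = 8314 / 24.3 = 342.14 J/(kg.K)
Ve = sqrt(2 * 1.28 / (1.28 - 1) * 342.14 * 2639) = 2873 m/s

2873 m/s


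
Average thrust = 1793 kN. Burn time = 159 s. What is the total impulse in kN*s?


It = 1793 * 159 = 285087 kN*s

285087 kN*s


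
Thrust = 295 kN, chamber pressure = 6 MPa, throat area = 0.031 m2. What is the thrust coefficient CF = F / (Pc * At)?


CF = 295000 / (6e6 * 0.031) = 1.59

1.59


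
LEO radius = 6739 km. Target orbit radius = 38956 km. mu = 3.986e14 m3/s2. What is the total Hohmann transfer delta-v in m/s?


V1 = sqrt(mu/r1) = 7690.79 m/s
dV1 = V1*(sqrt(2*r2/(r1+r2)) - 1) = 2351.64 m/s
V2 = sqrt(mu/r2) = 3198.76 m/s
dV2 = V2*(1 - sqrt(2*r1/(r1+r2))) = 1461.52 m/s
Total dV = 3813 m/s

3813 m/s


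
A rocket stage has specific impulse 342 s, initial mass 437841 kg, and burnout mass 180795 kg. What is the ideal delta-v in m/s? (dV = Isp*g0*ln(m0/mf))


Ve = 342 * 9.81 = 3355.02 m/s
dV = 3355.02 * ln(437841/180795) = 2967 m/s

2967 m/s


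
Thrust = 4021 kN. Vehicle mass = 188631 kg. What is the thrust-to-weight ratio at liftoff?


TWR = 4021000 / (188631 * 9.81) = 2.17

2.17


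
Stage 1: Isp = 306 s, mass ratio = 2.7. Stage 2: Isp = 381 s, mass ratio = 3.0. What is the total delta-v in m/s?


dV1 = 306 * 9.81 * ln(2.7) = 2981.6 m/s
dV2 = 381 * 9.81 * ln(3.0) = 4106.2 m/s
Total dV = 2981.6 + 4106.2 = 7087.8 m/s ~ 7088 m/s

7088 m/s


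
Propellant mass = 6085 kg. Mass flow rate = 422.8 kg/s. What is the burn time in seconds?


tb = 6085 / 422.8 = 14.4 s

14.4 s


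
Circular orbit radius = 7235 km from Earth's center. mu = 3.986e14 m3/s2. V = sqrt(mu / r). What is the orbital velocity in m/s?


V = sqrt(3.986e14 / 7235000) = 7422 m/s

7422 m/s


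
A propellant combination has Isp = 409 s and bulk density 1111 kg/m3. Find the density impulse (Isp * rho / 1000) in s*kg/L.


rho*Isp = 409 * 1111 / 1000 = 454 s*kg/L

454 s*kg/L


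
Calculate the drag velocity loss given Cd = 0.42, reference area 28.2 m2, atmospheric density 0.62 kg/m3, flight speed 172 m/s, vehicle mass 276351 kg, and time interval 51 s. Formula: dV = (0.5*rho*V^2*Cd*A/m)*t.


D = 0.5 * 0.62 * 172^2 * 0.42 * 28.2 = 108621.8 N
a = 108621.8 / 276351 = 0.3931 m/s2
dV = 0.3931 * 51 = 20.0 m/s

20.0 m/s


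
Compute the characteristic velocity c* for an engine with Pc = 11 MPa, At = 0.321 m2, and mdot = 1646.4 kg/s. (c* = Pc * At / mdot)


c* = 11e6 * 0.321 / 1646.4 = 2145 m/s

2145 m/s


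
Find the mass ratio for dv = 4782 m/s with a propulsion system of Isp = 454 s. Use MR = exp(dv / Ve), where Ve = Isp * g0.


Ve = 454 * 9.81 = 4453.74 m/s
MR = exp(4782 / 4453.74) = 2.926

2.926


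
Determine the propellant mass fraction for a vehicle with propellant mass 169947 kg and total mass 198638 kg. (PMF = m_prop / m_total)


PMF = 169947 / 198638 = 0.856

0.856


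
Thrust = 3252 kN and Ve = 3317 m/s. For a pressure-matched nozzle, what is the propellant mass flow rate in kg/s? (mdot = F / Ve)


mdot = F / Ve = 3252000 / 3317 = 980.4 kg/s

980.4 kg/s


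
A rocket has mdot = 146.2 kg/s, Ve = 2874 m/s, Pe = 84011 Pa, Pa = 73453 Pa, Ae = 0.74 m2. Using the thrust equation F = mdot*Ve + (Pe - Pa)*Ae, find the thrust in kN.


F = 146.2 * 2874 + (84011 - 73453) * 0.74 = 427992.0 N = 428.0 kN

428.0 kN


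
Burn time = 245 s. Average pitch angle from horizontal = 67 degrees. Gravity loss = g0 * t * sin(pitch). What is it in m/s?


GL = 9.81 * 245 * sin(67 deg) = 2212 m/s

2212 m/s


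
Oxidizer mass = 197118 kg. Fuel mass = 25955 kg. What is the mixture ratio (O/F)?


MR = 197118 / 25955 = 7.59

7.59


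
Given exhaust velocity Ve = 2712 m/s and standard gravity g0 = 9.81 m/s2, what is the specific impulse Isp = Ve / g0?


Isp = Ve / g0 = 2712 / 9.81 = 276.5 s

276.5 s


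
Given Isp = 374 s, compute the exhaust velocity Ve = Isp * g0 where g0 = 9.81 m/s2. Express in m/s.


Ve = Isp * g0 = 374 * 9.81 = 3668.9 m/s

3668.9 m/s


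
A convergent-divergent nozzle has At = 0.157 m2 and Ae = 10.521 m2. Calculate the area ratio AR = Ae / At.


AR = 10.521 / 0.157 = 67.0

67.0


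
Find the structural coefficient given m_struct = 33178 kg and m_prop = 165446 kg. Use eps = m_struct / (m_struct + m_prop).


eps = 33178 / (33178 + 165446) = 0.167

0.167


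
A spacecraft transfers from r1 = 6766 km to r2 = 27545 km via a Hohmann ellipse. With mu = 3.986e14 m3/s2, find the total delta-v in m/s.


V1 = sqrt(mu/r1) = 7675.43 m/s
dV1 = V1*(sqrt(2*r2/(r1+r2)) - 1) = 2050.3 m/s
V2 = sqrt(mu/r2) = 3804.06 m/s
dV2 = V2*(1 - sqrt(2*r1/(r1+r2))) = 1415.08 m/s
Total dV = 3465 m/s

3465 m/s


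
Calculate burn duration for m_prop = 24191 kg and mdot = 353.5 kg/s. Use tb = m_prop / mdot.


tb = 24191 / 353.5 = 68.4 s

68.4 s
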